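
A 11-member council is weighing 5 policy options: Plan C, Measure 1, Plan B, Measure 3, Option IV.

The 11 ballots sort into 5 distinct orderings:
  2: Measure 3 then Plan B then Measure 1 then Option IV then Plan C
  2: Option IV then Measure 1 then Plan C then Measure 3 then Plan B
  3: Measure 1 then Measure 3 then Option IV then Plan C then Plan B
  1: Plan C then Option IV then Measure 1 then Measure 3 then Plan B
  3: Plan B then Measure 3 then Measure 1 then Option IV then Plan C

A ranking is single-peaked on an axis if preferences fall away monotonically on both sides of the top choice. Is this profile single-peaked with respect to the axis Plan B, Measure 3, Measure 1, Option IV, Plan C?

Axis positions: Plan B=1, Measure 3=2, Measure 1=3, Option IV=4, Plan C=5.
Group 1 (peak Measure 3 at position 2): ranking walks positions 2-1-3-4-5, expanding outward from the peak — single-peaked.
Group 2 (peak Option IV at position 4): ranking walks positions 4-3-5-2-1, expanding outward from the peak — single-peaked.
Group 3 (peak Measure 1 at position 3): ranking walks positions 3-2-4-5-1, expanding outward from the peak — single-peaked.
Group 4 (peak Plan C at position 5): ranking walks positions 5-4-3-2-1, expanding outward from the peak — single-peaked.
Group 5 (peak Plan B at position 1): ranking walks positions 1-2-3-4-5, expanding outward from the peak — single-peaked.
Every ranking is single-peaked on this axis.

yes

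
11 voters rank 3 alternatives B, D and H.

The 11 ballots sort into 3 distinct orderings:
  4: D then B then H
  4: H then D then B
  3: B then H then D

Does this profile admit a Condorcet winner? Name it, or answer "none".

Head-to-head results (11 voters):
B vs D: B preferred on 3 ballots; D wins 8–3.
B vs H: 4+3 = 7 for B, 4 for H — B by 7–4.
D vs H: D preferred on 4 ballots; H wins 7–4.
No alternative is unbeaten: B loses to D; D loses to H; H loses to B. In particular B beats H beats D beats B is a majority cycle — no Condorcet winner exists.

none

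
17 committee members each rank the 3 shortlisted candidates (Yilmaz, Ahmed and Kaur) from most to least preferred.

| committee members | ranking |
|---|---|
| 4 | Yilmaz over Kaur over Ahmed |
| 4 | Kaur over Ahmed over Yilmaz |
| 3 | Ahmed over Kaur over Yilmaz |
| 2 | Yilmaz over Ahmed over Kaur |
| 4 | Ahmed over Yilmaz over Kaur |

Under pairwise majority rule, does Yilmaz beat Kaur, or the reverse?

Yilmaz

Ballots ranking Yilmaz above Kaur: 4 + 2 + 4 = 10.
Ballots ranking Kaur above Yilmaz: 17 − 10 = 7.
Yilmaz wins the head-to-head 10–7.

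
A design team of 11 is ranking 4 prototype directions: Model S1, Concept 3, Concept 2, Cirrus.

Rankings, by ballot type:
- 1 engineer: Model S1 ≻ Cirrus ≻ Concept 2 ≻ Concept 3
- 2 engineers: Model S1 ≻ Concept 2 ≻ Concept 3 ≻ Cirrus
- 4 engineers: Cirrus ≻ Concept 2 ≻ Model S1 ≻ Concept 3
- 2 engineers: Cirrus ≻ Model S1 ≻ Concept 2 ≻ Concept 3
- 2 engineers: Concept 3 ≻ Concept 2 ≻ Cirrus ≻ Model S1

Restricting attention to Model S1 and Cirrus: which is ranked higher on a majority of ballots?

Ballots ranking Model S1 above Cirrus: 1 + 2 = 3.
Ballots ranking Cirrus above Model S1: 11 − 3 = 8.
Cirrus wins the head-to-head 8–3.

Cirrus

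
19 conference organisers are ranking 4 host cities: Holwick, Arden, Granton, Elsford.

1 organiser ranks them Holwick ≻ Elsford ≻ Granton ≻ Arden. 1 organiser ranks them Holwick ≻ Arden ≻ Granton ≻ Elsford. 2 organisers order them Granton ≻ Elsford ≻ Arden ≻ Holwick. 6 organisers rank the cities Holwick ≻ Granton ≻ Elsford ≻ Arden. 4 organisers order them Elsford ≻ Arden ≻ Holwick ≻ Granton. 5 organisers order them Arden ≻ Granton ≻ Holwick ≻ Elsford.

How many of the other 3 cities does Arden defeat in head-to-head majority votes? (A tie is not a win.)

2

Arden against each rival (19 organisers):
Arden–Holwick: Arden 11–8.
Arden vs Granton: 1+4+5 = 10 for Arden, 9 for Granton — Arden by 10–9.
Arden vs Elsford: Arden preferred on 1+5 = 6 ballots; Elsford wins 13–6.
Arden beats Holwick, Granton; loses to Elsford — 2 pairwise wins.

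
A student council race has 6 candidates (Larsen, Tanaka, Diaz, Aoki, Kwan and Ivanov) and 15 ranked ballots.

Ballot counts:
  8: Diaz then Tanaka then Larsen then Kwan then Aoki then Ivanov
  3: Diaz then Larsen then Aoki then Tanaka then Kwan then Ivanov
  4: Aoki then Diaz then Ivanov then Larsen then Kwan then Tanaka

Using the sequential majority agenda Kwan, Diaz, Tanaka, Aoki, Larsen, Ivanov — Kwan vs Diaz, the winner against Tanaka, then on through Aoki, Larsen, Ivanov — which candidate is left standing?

Round 1: Kwan vs Diaz — 0–15, Diaz advances.
Round 2: Diaz vs Tanaka — 15–0, Diaz advances.
Round 3: Diaz vs Aoki — 11–4, Diaz advances.
Round 4: Diaz vs Larsen — 15–0, Diaz advances.
Round 5: Diaz vs Ivanov — 15–0, Diaz advances.
The agenda winner is Diaz.

Diaz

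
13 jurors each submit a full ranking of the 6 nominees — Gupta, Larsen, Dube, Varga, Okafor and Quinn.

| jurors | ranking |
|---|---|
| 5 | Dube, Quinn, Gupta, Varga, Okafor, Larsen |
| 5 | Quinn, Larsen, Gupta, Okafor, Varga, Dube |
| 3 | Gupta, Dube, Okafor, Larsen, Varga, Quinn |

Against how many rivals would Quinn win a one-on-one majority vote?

4

Quinn against each rival (13 jurors):
Quinn vs Gupta: Quinn preferred on 5+5 = 10 ballots; Quinn wins 10–3.
Quinn vs Larsen: Quinn preferred on 5+5 = 10 ballots; Quinn wins 10–3.
Quinn vs Dube: 5 to 8, Dube.
Quinn–Varga: Quinn 10–3.
Quinn vs Okafor: Quinn is ranked higher on 5+5 = 10 ballots, Okafor on 3. Quinn wins 10–3.
Quinn beats Gupta, Larsen, Varga, Okafor; loses to Dube — 4 pairwise wins.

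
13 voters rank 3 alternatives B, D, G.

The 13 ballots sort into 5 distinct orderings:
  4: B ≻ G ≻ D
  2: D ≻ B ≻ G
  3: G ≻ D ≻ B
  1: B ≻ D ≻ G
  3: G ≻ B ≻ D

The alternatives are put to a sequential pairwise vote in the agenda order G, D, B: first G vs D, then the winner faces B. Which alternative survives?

Round 1: G vs D — 10–3, G advances.
Round 2: G vs B — 6–7, B advances.
B survives the agenda.

B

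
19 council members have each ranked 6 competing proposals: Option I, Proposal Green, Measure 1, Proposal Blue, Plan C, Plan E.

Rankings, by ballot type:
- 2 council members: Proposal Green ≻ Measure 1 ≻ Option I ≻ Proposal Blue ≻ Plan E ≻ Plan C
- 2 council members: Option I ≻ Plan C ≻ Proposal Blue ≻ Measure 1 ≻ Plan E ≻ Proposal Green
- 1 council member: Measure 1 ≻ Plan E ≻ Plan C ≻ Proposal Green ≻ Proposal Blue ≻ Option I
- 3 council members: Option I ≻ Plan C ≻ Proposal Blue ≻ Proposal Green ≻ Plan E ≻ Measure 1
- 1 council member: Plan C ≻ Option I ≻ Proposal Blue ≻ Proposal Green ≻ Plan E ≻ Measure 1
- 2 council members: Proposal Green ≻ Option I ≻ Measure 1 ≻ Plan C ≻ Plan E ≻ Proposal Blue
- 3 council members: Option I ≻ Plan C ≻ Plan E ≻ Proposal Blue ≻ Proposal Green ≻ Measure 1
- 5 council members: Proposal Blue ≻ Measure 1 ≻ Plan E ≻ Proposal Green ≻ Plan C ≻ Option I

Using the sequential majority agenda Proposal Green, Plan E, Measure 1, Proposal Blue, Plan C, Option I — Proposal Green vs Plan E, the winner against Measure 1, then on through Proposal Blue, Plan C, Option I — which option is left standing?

Round 1: Proposal Green vs Plan E — 8–11, Plan E advances.
Round 2: Plan E vs Measure 1 — 7–12, Measure 1 advances.
Round 3: Measure 1 vs Proposal Blue — 5–14, Proposal Blue advances.
Round 4: Proposal Blue vs Plan C — 7–12, Plan C advances.
Round 5: Plan C vs Option I — 7–12, Option I advances.
The agenda winner is Option I.

Option I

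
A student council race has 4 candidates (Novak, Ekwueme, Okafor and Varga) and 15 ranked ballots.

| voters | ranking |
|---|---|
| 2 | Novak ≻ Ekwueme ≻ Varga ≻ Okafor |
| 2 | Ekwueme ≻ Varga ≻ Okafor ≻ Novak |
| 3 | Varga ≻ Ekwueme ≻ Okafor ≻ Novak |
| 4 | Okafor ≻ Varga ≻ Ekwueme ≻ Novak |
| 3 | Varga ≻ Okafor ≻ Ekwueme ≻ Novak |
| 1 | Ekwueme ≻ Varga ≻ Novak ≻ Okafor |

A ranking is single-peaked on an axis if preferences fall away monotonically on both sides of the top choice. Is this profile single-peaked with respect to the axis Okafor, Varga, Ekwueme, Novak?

yes

Axis positions: Okafor=1, Varga=2, Ekwueme=3, Novak=4.
Type 1 (peak Novak at position 4): ranking walks positions 4-3-2-1, expanding outward from the peak — single-peaked.
Type 2 (peak Ekwueme at position 3): ranking walks positions 3-2-1-4, expanding outward from the peak — single-peaked.
Type 3 (peak Varga at position 2): ranking walks positions 2-3-1-4, expanding outward from the peak — single-peaked.
Type 4 (peak Okafor at position 1): ranking walks positions 1-2-3-4, expanding outward from the peak — single-peaked.
Type 5 (peak Varga at position 2): ranking walks positions 2-1-3-4, expanding outward from the peak — single-peaked.
Type 6 (peak Ekwueme at position 3): ranking walks positions 3-2-4-1, expanding outward from the peak — single-peaked.
Every ranking is single-peaked on this axis.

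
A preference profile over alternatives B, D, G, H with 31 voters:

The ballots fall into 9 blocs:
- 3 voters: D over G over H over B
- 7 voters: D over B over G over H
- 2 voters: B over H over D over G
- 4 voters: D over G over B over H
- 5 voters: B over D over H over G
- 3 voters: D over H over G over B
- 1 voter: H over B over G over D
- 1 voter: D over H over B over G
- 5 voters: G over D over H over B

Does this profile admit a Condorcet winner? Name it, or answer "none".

Check each pair by majority over 31 ballots:
B vs D: B preferred on 2+5+1 = 8 ballots; D wins 23–8.
B vs G: B preferred on 7+2+5+1+1 = 16 ballots; B wins 16–15.
B vs H: B is ranked higher on 7+2+4+5 = 18 ballots, H on 13. B wins 18–13.
D vs G: D is ranked higher on 25 ballots, G on 6. D wins 25–6.
D vs H: 28 for D, 3 for H — D by 28–3.
G vs H: 3+7+4+5 = 19 for G, 12 for H — G by 19–12.
D wins every pairwise contest, so D is the Condorcet winner.

D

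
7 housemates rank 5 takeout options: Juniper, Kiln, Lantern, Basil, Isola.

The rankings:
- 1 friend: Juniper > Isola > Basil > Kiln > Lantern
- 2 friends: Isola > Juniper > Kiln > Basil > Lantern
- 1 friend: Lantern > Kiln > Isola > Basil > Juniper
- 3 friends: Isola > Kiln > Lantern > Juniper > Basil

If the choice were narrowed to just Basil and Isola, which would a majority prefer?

Isola

No ballot ranks Basil above Isola: 0.
Ballots ranking Isola above Basil: 7 − 0 = 7.
Isola wins the head-to-head 7–0.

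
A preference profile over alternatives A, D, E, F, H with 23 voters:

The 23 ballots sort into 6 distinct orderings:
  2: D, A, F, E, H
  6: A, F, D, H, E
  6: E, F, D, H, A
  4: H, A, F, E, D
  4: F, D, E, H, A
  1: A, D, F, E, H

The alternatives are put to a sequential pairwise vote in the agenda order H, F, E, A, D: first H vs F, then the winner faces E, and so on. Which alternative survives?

Round 1: H vs F — 4–19, F advances.
Round 2: F vs E — 17–6, F advances.
Round 3: F vs A — 10–13, A advances.
Round 4: A vs D — 11–12, D advances.
D survives the agenda.

D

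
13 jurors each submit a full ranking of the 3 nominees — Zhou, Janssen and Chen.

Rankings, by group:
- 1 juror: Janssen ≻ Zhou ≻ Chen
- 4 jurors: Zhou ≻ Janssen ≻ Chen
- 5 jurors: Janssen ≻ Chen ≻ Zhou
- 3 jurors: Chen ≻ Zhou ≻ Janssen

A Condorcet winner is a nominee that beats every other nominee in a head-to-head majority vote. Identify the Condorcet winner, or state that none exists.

none

Head-to-head results (13 jurors):
Zhou vs Janssen: Zhou is ranked higher on 4+3 = 7 ballots, Janssen on 6. Zhou wins 7–6.
Zhou vs Chen: 1+4 = 5 for Zhou, 8 for Chen — Chen by 8–5.
Janssen vs Chen: 10 to 3, Janssen.
Every nominee loses at least once (Zhou loses to Chen; Janssen loses to Zhou; Chen loses to Janssen). The majority relation contains the cycle Zhou beats Janssen beats Chen beats Zhou, so there is no Condorcet winner.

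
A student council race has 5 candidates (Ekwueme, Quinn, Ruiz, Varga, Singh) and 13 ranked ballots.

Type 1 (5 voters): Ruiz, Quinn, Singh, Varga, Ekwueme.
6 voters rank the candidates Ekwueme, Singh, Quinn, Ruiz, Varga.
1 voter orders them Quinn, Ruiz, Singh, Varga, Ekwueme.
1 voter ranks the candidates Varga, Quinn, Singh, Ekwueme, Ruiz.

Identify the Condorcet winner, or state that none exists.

Quinn

Pairwise majorities:
Ekwueme–Quinn: Quinn 7–6.
Ekwueme vs Ruiz: Ekwueme, 7–6.
Ekwueme vs Varga: Varga wins 7–6.
Ekwueme–Singh: Singh 7–6.
Quinn vs Ruiz: Quinn, 8–5.
Quinn–Varga: Quinn 12–1.
Quinn vs Singh: Quinn, 7–6.
Ruiz–Varga: Ruiz 12–1.
Ruiz vs Singh: Singh wins 7–6.
Varga–Singh: Singh 12–1.
Quinn wins every pairwise contest, so Quinn is the Condorcet winner.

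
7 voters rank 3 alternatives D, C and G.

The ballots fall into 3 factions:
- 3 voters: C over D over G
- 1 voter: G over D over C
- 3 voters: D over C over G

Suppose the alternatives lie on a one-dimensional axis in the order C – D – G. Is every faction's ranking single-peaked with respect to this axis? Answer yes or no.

yes

Axis positions: C=1, D=2, G=3.
Faction 1 (peak C at position 1): ranking walks positions 1-2-3, expanding outward from the peak — single-peaked.
Faction 2 (peak G at position 3): ranking walks positions 3-2-1, expanding outward from the peak — single-peaked.
Faction 3 (peak D at position 2): ranking walks positions 2-1-3, expanding outward from the peak — single-peaked.
Every ranking is single-peaked on this axis.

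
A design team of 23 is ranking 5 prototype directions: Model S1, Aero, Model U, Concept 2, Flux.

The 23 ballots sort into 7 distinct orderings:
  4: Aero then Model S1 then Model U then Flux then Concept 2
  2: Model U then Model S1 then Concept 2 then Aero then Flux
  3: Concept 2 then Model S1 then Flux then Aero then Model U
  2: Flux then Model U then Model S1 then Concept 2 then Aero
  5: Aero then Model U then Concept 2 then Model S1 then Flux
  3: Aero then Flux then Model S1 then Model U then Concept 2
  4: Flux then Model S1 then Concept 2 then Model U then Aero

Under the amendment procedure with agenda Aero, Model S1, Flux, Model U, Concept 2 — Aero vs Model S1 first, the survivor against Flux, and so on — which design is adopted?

Aero

Round 1: Aero vs Model S1 — 12–11, Aero advances.
Round 2: Aero vs Flux — 14–9, Aero advances.
Round 3: Aero vs Model U — 15–8, Aero advances.
Round 4: Aero vs Concept 2 — 12–11, Aero advances.
Aero survives the agenda.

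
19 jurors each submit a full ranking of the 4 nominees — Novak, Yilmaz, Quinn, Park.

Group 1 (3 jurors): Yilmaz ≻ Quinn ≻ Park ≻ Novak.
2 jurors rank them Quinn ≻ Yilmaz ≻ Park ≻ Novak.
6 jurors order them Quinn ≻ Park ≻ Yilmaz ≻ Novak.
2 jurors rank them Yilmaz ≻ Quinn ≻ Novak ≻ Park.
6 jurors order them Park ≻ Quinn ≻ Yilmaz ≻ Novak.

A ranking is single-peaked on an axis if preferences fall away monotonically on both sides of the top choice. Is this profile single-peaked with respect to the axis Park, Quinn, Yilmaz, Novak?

yes

Axis positions: Park=1, Quinn=2, Yilmaz=3, Novak=4.
Group 1 (peak Yilmaz at position 3): ranking walks positions 3-2-1-4, expanding outward from the peak — single-peaked.
Group 2 (peak Quinn at position 2): ranking walks positions 2-3-1-4, expanding outward from the peak — single-peaked.
Group 3 (peak Quinn at position 2): ranking walks positions 2-1-3-4, expanding outward from the peak — single-peaked.
Group 4 (peak Yilmaz at position 3): ranking walks positions 3-2-4-1, expanding outward from the peak — single-peaked.
Group 5 (peak Park at position 1): ranking walks positions 1-2-3-4, expanding outward from the peak — single-peaked.
Every ranking is single-peaked on this axis.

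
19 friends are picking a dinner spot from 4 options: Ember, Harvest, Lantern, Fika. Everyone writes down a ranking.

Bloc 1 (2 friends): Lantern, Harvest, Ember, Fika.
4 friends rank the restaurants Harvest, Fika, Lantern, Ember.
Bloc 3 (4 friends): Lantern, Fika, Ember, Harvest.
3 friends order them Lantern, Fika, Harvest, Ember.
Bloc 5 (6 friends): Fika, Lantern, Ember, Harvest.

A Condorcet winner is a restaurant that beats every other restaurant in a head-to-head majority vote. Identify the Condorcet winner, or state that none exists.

Check each pair by majority over 19 ballots:
Ember vs Harvest: Ember wins 10–9.
Ember vs Lantern: Lantern wins 19–0.
Ember vs Fika: Fika wins 17–2.
Harvest–Lantern: Lantern 15–4.
Harvest vs Fika: Fika, 13–6.
Lantern–Fika: Fika 10–9.
Only Fika has no losses; Fika is the Condorcet winner.

Fika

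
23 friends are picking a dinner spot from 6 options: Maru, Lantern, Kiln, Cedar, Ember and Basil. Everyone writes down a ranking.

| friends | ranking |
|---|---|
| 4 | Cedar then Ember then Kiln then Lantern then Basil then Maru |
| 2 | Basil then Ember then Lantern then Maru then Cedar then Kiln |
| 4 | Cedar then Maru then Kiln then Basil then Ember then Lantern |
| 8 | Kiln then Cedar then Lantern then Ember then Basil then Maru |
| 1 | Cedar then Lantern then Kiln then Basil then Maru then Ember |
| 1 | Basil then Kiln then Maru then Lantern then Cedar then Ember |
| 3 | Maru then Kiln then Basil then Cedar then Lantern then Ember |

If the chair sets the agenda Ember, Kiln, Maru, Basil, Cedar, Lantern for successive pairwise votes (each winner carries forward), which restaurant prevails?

Round 1: Ember vs Kiln — 6–17, Kiln advances.
Round 2: Kiln vs Maru — 14–9, Kiln advances.
Round 3: Kiln vs Basil — 20–3, Kiln advances.
Round 4: Kiln vs Cedar — 12–11, Kiln advances.
Round 5: Kiln vs Lantern — 20–3, Kiln advances.
Kiln survives the agenda.

Kiln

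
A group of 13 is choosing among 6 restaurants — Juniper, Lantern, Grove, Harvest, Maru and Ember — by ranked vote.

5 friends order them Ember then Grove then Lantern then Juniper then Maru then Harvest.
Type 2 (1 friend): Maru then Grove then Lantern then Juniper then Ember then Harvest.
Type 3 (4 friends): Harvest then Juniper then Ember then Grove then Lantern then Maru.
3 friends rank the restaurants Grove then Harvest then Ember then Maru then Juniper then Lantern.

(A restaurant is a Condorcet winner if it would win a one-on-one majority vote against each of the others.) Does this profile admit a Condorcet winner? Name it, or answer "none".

none

Check each pair by majority over 13 ballots:
Juniper–Lantern: Juniper 7–6.
Juniper vs Grove: Grove wins 9–4.
Juniper vs Harvest: Harvest, 7–6.
Juniper–Maru: Juniper 9–4.
Juniper–Ember: Ember 8–5.
Lantern–Grove: Grove 13–0.
Lantern–Harvest: Harvest 7–6.
Lantern vs Maru: Lantern, 9–4.
Lantern vs Ember: Ember wins 12–1.
Grove vs Harvest: Grove wins 9–4.
Grove–Maru: Grove 12–1.
Grove–Ember: Ember 9–4.
Harvest vs Maru: Harvest, 7–6.
Harvest–Ember: Harvest 7–6.
Maru vs Ember: Ember, 12–1.
Each restaurant drops at least one matchup (Juniper loses to Grove; Lantern loses to Juniper; Grove loses to Ember; Harvest loses to Grove; Maru loses to Juniper; Ember loses to Harvest); the cycle Grove beats Harvest beats Ember beats Grove rules out a Condorcet winner.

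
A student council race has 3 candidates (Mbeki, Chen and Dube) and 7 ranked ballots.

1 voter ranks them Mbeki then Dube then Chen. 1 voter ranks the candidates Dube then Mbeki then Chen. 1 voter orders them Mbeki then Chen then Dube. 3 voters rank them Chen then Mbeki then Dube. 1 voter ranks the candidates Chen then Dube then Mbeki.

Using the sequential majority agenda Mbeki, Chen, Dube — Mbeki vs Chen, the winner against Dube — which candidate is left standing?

Chen

Round 1: Mbeki vs Chen — 3–4, Chen advances.
Round 2: Chen vs Dube — 5–2, Chen advances.
The agenda winner is Chen.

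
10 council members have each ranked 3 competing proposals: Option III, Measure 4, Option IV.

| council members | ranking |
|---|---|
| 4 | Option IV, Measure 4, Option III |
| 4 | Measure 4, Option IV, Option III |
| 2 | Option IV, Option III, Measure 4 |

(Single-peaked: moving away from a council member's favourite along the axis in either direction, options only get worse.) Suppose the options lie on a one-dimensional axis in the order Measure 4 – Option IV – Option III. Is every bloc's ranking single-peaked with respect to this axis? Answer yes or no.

yes

Axis positions: Measure 4=1, Option IV=2, Option III=3.
Bloc 1 (peak Option IV at position 2): ranking walks positions 2-1-3, expanding outward from the peak — single-peaked.
Bloc 2 (peak Measure 4 at position 1): ranking walks positions 1-2-3, expanding outward from the peak — single-peaked.
Bloc 3 (peak Option IV at position 2): ranking walks positions 2-3-1, expanding outward from the peak — single-peaked.
Every ranking is single-peaked on this axis.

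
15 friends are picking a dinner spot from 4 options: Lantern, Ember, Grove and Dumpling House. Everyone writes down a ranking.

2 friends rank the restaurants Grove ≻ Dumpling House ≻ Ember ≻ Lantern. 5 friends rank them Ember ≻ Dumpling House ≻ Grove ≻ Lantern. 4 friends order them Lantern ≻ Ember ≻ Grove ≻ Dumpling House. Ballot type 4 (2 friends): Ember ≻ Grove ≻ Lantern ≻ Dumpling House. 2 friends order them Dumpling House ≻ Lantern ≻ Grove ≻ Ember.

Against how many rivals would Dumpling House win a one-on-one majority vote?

1

Dumpling House against each rival (15 friends):
Dumpling House vs Lantern: Dumpling House, 9–6.
Dumpling House–Ember: Ember 11–4.
Dumpling House–Grove: Grove 8–7.
Dumpling House beats Lantern; loses to Ember, Grove — 1 pairwise win.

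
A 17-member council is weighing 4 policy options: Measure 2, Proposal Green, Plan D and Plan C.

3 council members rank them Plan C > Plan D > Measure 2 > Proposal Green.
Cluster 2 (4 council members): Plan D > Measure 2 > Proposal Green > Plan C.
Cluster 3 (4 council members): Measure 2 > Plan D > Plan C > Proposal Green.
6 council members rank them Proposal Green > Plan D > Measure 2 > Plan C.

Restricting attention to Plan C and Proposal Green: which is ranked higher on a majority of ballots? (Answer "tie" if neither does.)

Proposal Green

Ballots ranking Plan C above Proposal Green: 3 + 4 = 7.
Ballots ranking Proposal Green above Plan C: 17 − 7 = 10.
Proposal Green wins the head-to-head 10–7.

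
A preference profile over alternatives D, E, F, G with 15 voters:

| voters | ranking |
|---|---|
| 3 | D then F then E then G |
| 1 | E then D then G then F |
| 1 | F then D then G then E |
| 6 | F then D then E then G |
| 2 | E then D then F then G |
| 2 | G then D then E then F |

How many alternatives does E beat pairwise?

E against each rival (15 voters):
E vs D: E is ranked higher on 1+2 = 3 ballots, D on 12. D wins 12–3.
E vs F: F, 10–5.
E vs G: E preferred on 3+1+6+2 = 12 ballots; E wins 12–3.
E beats G; loses to D, F — 1 pairwise win.

1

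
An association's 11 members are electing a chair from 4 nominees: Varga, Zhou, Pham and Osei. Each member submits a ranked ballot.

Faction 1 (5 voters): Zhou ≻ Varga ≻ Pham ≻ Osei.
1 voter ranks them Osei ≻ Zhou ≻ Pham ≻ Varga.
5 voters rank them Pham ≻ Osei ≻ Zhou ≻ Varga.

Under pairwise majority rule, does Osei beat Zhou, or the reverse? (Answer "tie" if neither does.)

Osei

Ballots ranking Osei above Zhou: 1 + 5 = 6.
Ballots ranking Zhou above Osei: 11 − 6 = 5.
Osei wins the head-to-head 6–5.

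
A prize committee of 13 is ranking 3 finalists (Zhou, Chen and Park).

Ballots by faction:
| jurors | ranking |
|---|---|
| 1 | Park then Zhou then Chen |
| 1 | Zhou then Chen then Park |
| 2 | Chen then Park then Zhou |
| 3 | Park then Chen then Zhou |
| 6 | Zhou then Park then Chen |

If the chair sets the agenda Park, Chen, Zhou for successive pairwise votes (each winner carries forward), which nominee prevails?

Round 1: Park vs Chen — 10–3, Park advances.
Round 2: Park vs Zhou — 6–7, Zhou advances.
Zhou survives the agenda.

Zhou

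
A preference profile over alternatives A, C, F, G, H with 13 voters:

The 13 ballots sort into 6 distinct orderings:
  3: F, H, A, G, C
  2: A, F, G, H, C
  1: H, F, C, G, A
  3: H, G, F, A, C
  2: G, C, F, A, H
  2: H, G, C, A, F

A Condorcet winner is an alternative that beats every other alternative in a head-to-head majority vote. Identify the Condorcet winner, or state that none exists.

Pairwise majorities:
A vs C: A preferred on 3+2+3 = 8 ballots; A wins 8–5.
A vs F: F wins 9–4.
A vs G: A preferred on 3+2 = 5 ballots; G wins 8–5.
A vs H: 4 to 9, H.
C vs F: 4 to 9, F.
C vs G: C is ranked higher on 1 ballot, G on 12. G wins 12–1.
C vs H: C preferred on 2 ballots; H wins 11–2.
F vs G: G wins 7–6.
F vs H: F wins 7–6.
G vs H: 2+2 = 4 for G, 9 for H — H by 9–4.
Every alternative loses at least once (A loses to F; C loses to A; F loses to G; G loses to H; H loses to F). The majority relation contains the cycle F → H → G → F, so there is no Condorcet winner.

none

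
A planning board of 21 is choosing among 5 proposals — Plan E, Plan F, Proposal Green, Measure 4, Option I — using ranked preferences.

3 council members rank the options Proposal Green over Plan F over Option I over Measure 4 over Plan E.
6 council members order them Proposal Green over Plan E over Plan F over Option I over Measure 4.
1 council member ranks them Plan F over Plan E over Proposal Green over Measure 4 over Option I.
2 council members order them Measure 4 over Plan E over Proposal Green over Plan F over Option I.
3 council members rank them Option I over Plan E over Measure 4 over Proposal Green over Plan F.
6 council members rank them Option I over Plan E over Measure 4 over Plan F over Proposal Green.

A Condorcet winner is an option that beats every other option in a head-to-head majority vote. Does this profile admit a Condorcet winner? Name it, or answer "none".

none

Pairwise majorities:
Plan E vs Plan F: Plan E, 17–4.
Plan E–Proposal Green: Plan E 12–9.
Plan E–Measure 4: Plan E 16–5.
Plan E vs Option I: Option I wins 12–9.
Plan F vs Proposal Green: Proposal Green wins 14–7.
Plan F vs Measure 4: Measure 4, 11–10.
Plan F–Option I: Plan F 12–9.
Proposal Green–Measure 4: Measure 4 11–10.
Proposal Green vs Option I: Proposal Green, 12–9.
Measure 4 vs Option I: Option I wins 18–3.
Every option loses at least once (Plan E loses to Option I; Plan F loses to Plan E; Proposal Green loses to Plan E; Measure 4 loses to Plan E; Option I loses to Plan F). The majority relation contains the cycle Plan E → Plan F → Option I → Plan E, so there is no Condorcet winner.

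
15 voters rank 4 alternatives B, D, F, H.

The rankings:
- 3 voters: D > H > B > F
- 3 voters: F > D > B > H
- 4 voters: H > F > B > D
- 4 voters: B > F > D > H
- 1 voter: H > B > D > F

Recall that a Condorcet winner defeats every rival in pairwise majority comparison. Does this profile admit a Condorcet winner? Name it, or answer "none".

Check each pair by majority over 15 ballots:
B vs D: 9 to 6, B.
B vs F: 8 to 7, B.
B vs H: 3+4 = 7 for B, 8 for H — H by 8–7.
D vs F: 3+1 = 4 for D, 11 for F — F by 11–4.
D vs H: D is ranked higher on 3+3+4 = 10 ballots, H on 5. D wins 10–5.
F vs H: F preferred on 3+4 = 7 ballots; H wins 8–7.
Each alternative drops at least one matchup (B loses to H; D loses to B; F loses to B; H loses to D); the cycle B → D → H → B rules out a Condorcet winner.

none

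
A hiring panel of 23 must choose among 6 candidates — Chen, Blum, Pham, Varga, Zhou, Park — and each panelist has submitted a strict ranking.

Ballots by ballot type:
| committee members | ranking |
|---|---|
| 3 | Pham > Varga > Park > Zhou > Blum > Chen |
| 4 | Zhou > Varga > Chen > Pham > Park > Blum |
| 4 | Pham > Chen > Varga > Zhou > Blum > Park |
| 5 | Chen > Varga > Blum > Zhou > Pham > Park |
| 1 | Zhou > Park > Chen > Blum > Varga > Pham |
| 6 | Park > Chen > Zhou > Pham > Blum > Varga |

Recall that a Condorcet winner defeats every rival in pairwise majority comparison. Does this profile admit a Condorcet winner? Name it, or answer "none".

Pairwise majorities:
Chen–Blum: Chen 20–3.
Chen vs Pham: Chen, 16–7.
Chen vs Varga: Chen wins 16–7.
Chen vs Zhou: Chen, 15–8.
Chen–Park: Chen 13–10.
Blum–Pham: Pham 17–6.
Blum vs Varga: Varga, 16–7.
Blum–Zhou: Zhou 18–5.
Blum vs Park: Park wins 14–9.
Pham vs Varga: Pham wins 13–10.
Pham vs Zhou: Zhou wins 16–7.
Pham–Park: Pham 16–7.
Varga vs Zhou: Varga wins 12–11.
Varga vs Park: Varga, 16–7.
Zhou vs Park: Zhou, 14–9.
Chen beats each of Blum, Pham, Varga, Zhou, Park — Chen is the Condorcet winner.

Chen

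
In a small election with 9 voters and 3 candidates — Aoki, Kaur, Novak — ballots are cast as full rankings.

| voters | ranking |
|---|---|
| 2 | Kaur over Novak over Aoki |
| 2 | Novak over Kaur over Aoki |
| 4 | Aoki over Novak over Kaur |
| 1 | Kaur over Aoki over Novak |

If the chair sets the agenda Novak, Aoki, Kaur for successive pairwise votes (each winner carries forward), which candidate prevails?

Round 1: Novak vs Aoki — 4–5, Aoki advances.
Round 2: Aoki vs Kaur — 4–5, Kaur advances.
Kaur survives the agenda.

Kaur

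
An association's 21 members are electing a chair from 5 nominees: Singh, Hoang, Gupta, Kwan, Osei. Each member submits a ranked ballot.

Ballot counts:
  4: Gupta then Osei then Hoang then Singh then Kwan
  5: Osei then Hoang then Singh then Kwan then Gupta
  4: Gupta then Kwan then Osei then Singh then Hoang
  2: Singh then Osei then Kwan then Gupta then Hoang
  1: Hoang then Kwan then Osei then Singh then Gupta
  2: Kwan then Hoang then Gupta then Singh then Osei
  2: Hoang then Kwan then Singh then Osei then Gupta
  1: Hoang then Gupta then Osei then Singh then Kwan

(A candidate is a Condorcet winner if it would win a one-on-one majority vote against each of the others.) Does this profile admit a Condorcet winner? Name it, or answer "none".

none

Check each pair by majority over 21 ballots:
Singh vs Hoang: 4+2 = 6 for Singh, 15 for Hoang — Hoang by 15–6.
Singh vs Gupta: 10 to 11, Gupta.
Singh vs Kwan: Singh preferred on 4+5+2+1 = 12 ballots; Singh wins 12–9.
Singh vs Osei: Singh preferred on 2+2+2 = 6 ballots; Osei wins 15–6.
Hoang vs Gupta: Hoang preferred on 5+1+2+2+1 = 11 ballots; Hoang wins 11–10.
Hoang vs Kwan: Hoang preferred on 4+5+1+2+1 = 13 ballots; Hoang wins 13–8.
Hoang vs Osei: 6 to 15, Osei.
Gupta vs Kwan: Gupta is ranked higher on 4+4+1 = 9 ballots, Kwan on 12. Kwan wins 12–9.
Gupta vs Osei: Gupta is ranked higher on 4+4+2+1 = 11 ballots, Osei on 10. Gupta wins 11–10.
Kwan vs Osei: 9 to 12, Osei.
Each candidate drops at least one matchup (Singh loses to Hoang; Hoang loses to Osei; Gupta loses to Hoang; Kwan loses to Singh; Osei loses to Gupta); the cycle Singh → Kwan → Gupta → Singh rules out a Condorcet winner.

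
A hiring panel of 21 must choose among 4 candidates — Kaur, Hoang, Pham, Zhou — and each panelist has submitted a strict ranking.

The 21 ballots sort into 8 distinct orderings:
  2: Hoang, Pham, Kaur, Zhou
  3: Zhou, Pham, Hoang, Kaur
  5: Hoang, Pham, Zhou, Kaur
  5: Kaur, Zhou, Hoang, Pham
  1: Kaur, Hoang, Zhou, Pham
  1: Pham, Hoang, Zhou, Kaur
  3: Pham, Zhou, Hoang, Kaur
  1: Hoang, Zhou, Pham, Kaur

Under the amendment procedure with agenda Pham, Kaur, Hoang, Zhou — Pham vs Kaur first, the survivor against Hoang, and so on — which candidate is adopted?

Round 1: Pham vs Kaur — 15–6, Pham advances.
Round 2: Pham vs Hoang — 7–14, Hoang advances.
Round 3: Hoang vs Zhou — 10–11, Zhou advances.
The agenda winner is Zhou.

Zhou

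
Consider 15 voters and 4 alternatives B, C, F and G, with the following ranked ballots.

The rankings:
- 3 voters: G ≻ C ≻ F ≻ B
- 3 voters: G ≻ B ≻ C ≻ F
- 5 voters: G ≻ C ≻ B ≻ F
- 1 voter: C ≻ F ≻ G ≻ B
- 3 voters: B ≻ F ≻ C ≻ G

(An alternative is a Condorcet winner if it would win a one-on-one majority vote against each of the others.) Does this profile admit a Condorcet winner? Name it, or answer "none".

G

Check each pair by majority over 15 ballots:
B–C: C 9–6.
B vs F: B, 11–4.
B vs G: G, 12–3.
C–F: C 12–3.
C–G: G 11–4.
F vs G: G wins 11–4.
G beats each of B, C, F — G is the Condorcet winner.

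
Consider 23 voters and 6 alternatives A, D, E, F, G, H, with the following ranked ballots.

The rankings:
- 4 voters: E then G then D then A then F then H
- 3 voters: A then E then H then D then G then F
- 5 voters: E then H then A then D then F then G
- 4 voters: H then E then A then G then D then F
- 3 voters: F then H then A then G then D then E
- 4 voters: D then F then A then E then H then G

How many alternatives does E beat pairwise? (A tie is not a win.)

E against each rival (23 voters):
E vs A: E preferred on 4+5+4 = 13 ballots; E wins 13–10.
E vs D: E wins 16–7.
E vs F: E wins 16–7.
E vs G: E is ranked higher on 4+3+5+4+4 = 20 ballots, G on 3. E wins 20–3.
E vs H: E, 16–7.
E beats A, D, F, G, H — 5 pairwise wins.

5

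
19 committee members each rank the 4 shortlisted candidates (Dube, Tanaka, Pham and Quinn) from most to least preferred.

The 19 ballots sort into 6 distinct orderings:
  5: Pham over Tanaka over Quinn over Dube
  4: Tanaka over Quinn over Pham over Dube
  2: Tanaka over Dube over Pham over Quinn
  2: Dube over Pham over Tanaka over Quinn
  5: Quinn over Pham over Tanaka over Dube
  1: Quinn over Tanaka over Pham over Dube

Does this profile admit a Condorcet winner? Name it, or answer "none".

Pairwise majorities:
Dube vs Tanaka: Tanaka wins 17–2.
Dube–Pham: Pham 15–4.
Dube vs Quinn: Quinn wins 15–4.
Tanaka vs Pham: Pham, 12–7.
Tanaka vs Quinn: Tanaka, 13–6.
Pham vs Quinn: Quinn wins 10–9.
No candidate is unbeaten: Dube loses to Tanaka; Tanaka loses to Pham; Pham loses to Quinn; Quinn loses to Tanaka. In particular Tanaka > Quinn > Pham > Tanaka is a majority cycle — no Condorcet winner exists.

none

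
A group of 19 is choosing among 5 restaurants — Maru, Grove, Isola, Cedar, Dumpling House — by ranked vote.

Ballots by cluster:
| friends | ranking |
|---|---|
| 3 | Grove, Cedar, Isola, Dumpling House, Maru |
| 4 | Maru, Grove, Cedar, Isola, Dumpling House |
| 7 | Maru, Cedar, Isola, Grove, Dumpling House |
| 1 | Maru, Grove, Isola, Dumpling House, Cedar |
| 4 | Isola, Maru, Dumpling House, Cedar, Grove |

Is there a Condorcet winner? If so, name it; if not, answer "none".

Maru

Pairwise majorities:
Maru vs Grove: Maru preferred on 4+7+1+4 = 16 ballots; Maru wins 16–3.
Maru vs Isola: 4+7+1 = 12 for Maru, 7 for Isola — Maru by 12–7.
Maru vs Cedar: Maru preferred on 4+7+1+4 = 16 ballots; Maru wins 16–3.
Maru vs Dumpling House: Maru preferred on 4+7+1+4 = 16 ballots; Maru wins 16–3.
Grove vs Isola: Grove is ranked higher on 3+4+1 = 8 ballots, Isola on 11. Isola wins 11–8.
Grove vs Cedar: 8 to 11, Cedar.
Grove vs Dumpling House: 3+4+7+1 = 15 for Grove, 4 for Dumpling House — Grove by 15–4.
Isola vs Cedar: 1+4 = 5 for Isola, 14 for Cedar — Cedar by 14–5.
Isola vs Dumpling House: 19 to 0, Isola.
Cedar vs Dumpling House: 14 to 5, Cedar.
Only Maru has no losses; Maru is the Condorcet winner.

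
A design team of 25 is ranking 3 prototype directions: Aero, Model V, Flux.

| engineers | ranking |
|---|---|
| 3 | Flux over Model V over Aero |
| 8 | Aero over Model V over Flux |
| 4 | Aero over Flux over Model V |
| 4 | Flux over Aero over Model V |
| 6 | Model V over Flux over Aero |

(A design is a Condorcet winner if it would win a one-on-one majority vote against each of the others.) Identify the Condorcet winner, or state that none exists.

Check each pair by majority over 25 ballots:
Aero vs Model V: Aero, 16–9.
Aero–Flux: Flux 13–12.
Model V–Flux: Model V 14–11.
Each design drops at least one matchup (Aero loses to Flux; Model V loses to Aero; Flux loses to Model V); the cycle Aero > Model V > Flux > Aero rules out a Condorcet winner.

none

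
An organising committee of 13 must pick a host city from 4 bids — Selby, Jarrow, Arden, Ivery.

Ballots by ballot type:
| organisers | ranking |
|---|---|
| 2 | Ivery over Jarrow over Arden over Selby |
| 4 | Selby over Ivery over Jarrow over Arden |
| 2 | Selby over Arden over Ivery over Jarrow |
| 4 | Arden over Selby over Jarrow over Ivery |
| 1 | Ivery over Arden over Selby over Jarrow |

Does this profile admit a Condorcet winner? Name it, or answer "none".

Check each pair by majority over 13 ballots:
Selby–Jarrow: Selby 11–2.
Selby vs Arden: Arden, 7–6.
Selby vs Ivery: Selby, 10–3.
Jarrow vs Arden: Arden wins 7–6.
Jarrow vs Ivery: Ivery, 9–4.
Arden vs Ivery: Ivery wins 7–6.
Every city loses at least once (Selby loses to Arden; Jarrow loses to Selby; Arden loses to Ivery; Ivery loses to Selby). The majority relation contains the cycle Selby → Ivery → Arden → Selby, so there is no Condorcet winner.

none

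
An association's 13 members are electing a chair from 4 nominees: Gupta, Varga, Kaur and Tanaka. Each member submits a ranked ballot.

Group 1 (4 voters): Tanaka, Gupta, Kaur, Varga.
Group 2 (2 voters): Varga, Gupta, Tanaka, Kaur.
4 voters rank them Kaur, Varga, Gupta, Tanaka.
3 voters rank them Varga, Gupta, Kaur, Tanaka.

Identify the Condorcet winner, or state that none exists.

Head-to-head results (13 voters):
Gupta vs Varga: Gupta is ranked higher on 4 ballots, Varga on 9. Varga wins 9–4.
Gupta vs Kaur: Gupta is ranked higher on 4+2+3 = 9 ballots, Kaur on 4. Gupta wins 9–4.
Gupta vs Tanaka: 2+4+3 = 9 for Gupta, 4 for Tanaka — Gupta by 9–4.
Varga vs Kaur: Varga is ranked higher on 2+3 = 5 ballots, Kaur on 8. Kaur wins 8–5.
Varga vs Tanaka: Varga, 9–4.
Kaur vs Tanaka: Kaur, 7–6.
Each candidate drops at least one matchup (Gupta loses to Varga; Varga loses to Kaur; Kaur loses to Gupta; Tanaka loses to Gupta); the cycle Gupta beats Kaur beats Varga beats Gupta rules out a Condorcet winner.

none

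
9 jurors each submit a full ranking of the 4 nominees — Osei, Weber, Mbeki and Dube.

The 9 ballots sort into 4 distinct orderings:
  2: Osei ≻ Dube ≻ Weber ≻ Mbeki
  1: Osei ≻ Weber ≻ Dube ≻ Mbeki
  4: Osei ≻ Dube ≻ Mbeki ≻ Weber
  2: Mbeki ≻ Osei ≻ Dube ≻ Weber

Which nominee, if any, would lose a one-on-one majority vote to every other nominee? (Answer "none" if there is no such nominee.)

Weber

Head-to-head results (9 jurors):
Osei vs Weber: Osei preferred on 2+1+4+2 = 9 ballots; Osei wins 9–0.
Osei vs Mbeki: Osei is ranked higher on 2+1+4 = 7 ballots, Mbeki on 2. Osei wins 7–2.
Osei vs Dube: 9 to 0, Osei.
Weber–Mbeki: Mbeki 6–3.
Weber vs Dube: Dube, 8–1.
Mbeki–Dube: Dube 7–2.
Weber loses to every other nominee — it is the Condorcet loser.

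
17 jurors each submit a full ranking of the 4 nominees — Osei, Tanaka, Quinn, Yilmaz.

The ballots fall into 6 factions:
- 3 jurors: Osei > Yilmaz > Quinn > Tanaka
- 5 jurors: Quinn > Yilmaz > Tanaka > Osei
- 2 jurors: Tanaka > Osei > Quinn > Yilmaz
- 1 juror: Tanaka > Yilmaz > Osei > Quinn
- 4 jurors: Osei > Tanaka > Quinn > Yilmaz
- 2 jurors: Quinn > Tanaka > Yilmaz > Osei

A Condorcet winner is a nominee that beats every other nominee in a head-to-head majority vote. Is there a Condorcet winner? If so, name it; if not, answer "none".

none

Head-to-head results (17 jurors):
Osei–Tanaka: Tanaka 10–7.
Osei–Quinn: Osei 10–7.
Osei–Yilmaz: Osei 9–8.
Tanaka vs Quinn: Quinn wins 10–7.
Tanaka vs Yilmaz: Tanaka, 9–8.
Quinn vs Yilmaz: Quinn, 13–4.
No nominee is unbeaten: Osei loses to Tanaka; Tanaka loses to Quinn; Quinn loses to Osei; Yilmaz loses to Osei. In particular Osei → Quinn → Tanaka → Osei is a majority cycle — no Condorcet winner exists.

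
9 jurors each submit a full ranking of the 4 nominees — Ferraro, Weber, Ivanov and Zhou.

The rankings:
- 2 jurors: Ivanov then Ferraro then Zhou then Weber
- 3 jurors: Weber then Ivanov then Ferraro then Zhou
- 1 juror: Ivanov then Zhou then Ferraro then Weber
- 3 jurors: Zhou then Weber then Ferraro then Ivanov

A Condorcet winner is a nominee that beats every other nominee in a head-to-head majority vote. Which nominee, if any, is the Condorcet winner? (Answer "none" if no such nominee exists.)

Head-to-head results (9 jurors):
Ferraro vs Weber: 3 to 6, Weber.
Ferraro vs Ivanov: Ferraro is ranked higher on 3 ballots, Ivanov on 6. Ivanov wins 6–3.
Ferraro vs Zhou: 5 to 4, Ferraro.
Weber vs Ivanov: 3+3 = 6 for Weber, 3 for Ivanov — Weber by 6–3.
Weber vs Zhou: Weber preferred on 3 ballots; Zhou wins 6–3.
Ivanov vs Zhou: 2+3+1 = 6 for Ivanov, 3 for Zhou — Ivanov by 6–3.
Every nominee loses at least once (Ferraro loses to Weber; Weber loses to Zhou; Ivanov loses to Weber; Zhou loses to Ferraro). The majority relation contains the cycle Ferraro → Zhou → Weber → Ferraro, so there is no Condorcet winner.

none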